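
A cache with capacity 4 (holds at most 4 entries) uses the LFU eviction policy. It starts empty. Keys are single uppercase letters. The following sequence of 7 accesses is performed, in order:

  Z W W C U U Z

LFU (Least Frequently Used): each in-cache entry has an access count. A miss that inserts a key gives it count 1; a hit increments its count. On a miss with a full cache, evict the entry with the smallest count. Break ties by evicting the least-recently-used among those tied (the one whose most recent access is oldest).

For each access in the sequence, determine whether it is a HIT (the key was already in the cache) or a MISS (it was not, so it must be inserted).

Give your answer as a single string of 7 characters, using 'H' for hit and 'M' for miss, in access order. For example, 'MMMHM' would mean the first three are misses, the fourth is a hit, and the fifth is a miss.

Answer: MMHMMHH

Derivation:
LFU simulation (capacity=4):
  1. access Z: MISS. Cache: [Z(c=1)]
  2. access W: MISS. Cache: [Z(c=1) W(c=1)]
  3. access W: HIT, count now 2. Cache: [Z(c=1) W(c=2)]
  4. access C: MISS. Cache: [Z(c=1) C(c=1) W(c=2)]
  5. access U: MISS. Cache: [Z(c=1) C(c=1) U(c=1) W(c=2)]
  6. access U: HIT, count now 2. Cache: [Z(c=1) C(c=1) W(c=2) U(c=2)]
  7. access Z: HIT, count now 2. Cache: [C(c=1) W(c=2) U(c=2) Z(c=2)]
Total: 3 hits, 4 misses, 0 evictions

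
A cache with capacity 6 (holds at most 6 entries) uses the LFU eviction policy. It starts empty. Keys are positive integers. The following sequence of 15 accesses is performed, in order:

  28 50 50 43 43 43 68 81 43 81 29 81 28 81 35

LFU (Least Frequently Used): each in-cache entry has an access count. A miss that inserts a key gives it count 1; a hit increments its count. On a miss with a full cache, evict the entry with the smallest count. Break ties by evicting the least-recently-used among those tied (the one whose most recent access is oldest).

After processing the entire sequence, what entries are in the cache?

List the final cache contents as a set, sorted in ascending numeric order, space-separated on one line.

LFU simulation (capacity=6):
  1. access 28: MISS. Cache: [28(c=1)]
  2. access 50: MISS. Cache: [28(c=1) 50(c=1)]
  3. access 50: HIT, count now 2. Cache: [28(c=1) 50(c=2)]
  4. access 43: MISS. Cache: [28(c=1) 43(c=1) 50(c=2)]
  5. access 43: HIT, count now 2. Cache: [28(c=1) 50(c=2) 43(c=2)]
  6. access 43: HIT, count now 3. Cache: [28(c=1) 50(c=2) 43(c=3)]
  7. access 68: MISS. Cache: [28(c=1) 68(c=1) 50(c=2) 43(c=3)]
  8. access 81: MISS. Cache: [28(c=1) 68(c=1) 81(c=1) 50(c=2) 43(c=3)]
  9. access 43: HIT, count now 4. Cache: [28(c=1) 68(c=1) 81(c=1) 50(c=2) 43(c=4)]
  10. access 81: HIT, count now 2. Cache: [28(c=1) 68(c=1) 50(c=2) 81(c=2) 43(c=4)]
  11. access 29: MISS. Cache: [28(c=1) 68(c=1) 29(c=1) 50(c=2) 81(c=2) 43(c=4)]
  12. access 81: HIT, count now 3. Cache: [28(c=1) 68(c=1) 29(c=1) 50(c=2) 81(c=3) 43(c=4)]
  13. access 28: HIT, count now 2. Cache: [68(c=1) 29(c=1) 50(c=2) 28(c=2) 81(c=3) 43(c=4)]
  14. access 81: HIT, count now 4. Cache: [68(c=1) 29(c=1) 50(c=2) 28(c=2) 43(c=4) 81(c=4)]
  15. access 35: MISS, evict 68(c=1). Cache: [29(c=1) 35(c=1) 50(c=2) 28(c=2) 43(c=4) 81(c=4)]
Total: 8 hits, 7 misses, 1 evictions

Answer: 28 29 35 43 50 81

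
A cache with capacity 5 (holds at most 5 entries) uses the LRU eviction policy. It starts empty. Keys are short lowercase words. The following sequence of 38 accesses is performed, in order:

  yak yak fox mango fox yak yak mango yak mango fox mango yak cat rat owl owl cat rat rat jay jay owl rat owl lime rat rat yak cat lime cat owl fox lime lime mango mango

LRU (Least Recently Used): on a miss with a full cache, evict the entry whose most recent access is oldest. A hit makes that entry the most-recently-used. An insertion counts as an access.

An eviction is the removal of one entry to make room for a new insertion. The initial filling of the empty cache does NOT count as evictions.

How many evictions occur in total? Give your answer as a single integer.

Answer: 7

Derivation:
LRU simulation (capacity=5):
  1. access yak: MISS. Cache (LRU->MRU): [yak]
  2. access yak: HIT. Cache (LRU->MRU): [yak]
  3. access fox: MISS. Cache (LRU->MRU): [yak fox]
  4. access mango: MISS. Cache (LRU->MRU): [yak fox mango]
  5. access fox: HIT. Cache (LRU->MRU): [yak mango fox]
  6. access yak: HIT. Cache (LRU->MRU): [mango fox yak]
  7. access yak: HIT. Cache (LRU->MRU): [mango fox yak]
  8. access mango: HIT. Cache (LRU->MRU): [fox yak mango]
  9. access yak: HIT. Cache (LRU->MRU): [fox mango yak]
  10. access mango: HIT. Cache (LRU->MRU): [fox yak mango]
  11. access fox: HIT. Cache (LRU->MRU): [yak mango fox]
  12. access mango: HIT. Cache (LRU->MRU): [yak fox mango]
  13. access yak: HIT. Cache (LRU->MRU): [fox mango yak]
  14. access cat: MISS. Cache (LRU->MRU): [fox mango yak cat]
  15. access rat: MISS. Cache (LRU->MRU): [fox mango yak cat rat]
  16. access owl: MISS, evict fox. Cache (LRU->MRU): [mango yak cat rat owl]
  17. access owl: HIT. Cache (LRU->MRU): [mango yak cat rat owl]
  18. access cat: HIT. Cache (LRU->MRU): [mango yak rat owl cat]
  19. access rat: HIT. Cache (LRU->MRU): [mango yak owl cat rat]
  20. access rat: HIT. Cache (LRU->MRU): [mango yak owl cat rat]
  21. access jay: MISS, evict mango. Cache (LRU->MRU): [yak owl cat rat jay]
  22. access jay: HIT. Cache (LRU->MRU): [yak owl cat rat jay]
  23. access owl: HIT. Cache (LRU->MRU): [yak cat rat jay owl]
  24. access rat: HIT. Cache (LRU->MRU): [yak cat jay owl rat]
  25. access owl: HIT. Cache (LRU->MRU): [yak cat jay rat owl]
  26. access lime: MISS, evict yak. Cache (LRU->MRU): [cat jay rat owl lime]
  27. access rat: HIT. Cache (LRU->MRU): [cat jay owl lime rat]
  28. access rat: HIT. Cache (LRU->MRU): [cat jay owl lime rat]
  29. access yak: MISS, evict cat. Cache (LRU->MRU): [jay owl lime rat yak]
  30. access cat: MISS, evict jay. Cache (LRU->MRU): [owl lime rat yak cat]
  31. access lime: HIT. Cache (LRU->MRU): [owl rat yak cat lime]
  32. access cat: HIT. Cache (LRU->MRU): [owl rat yak lime cat]
  33. access owl: HIT. Cache (LRU->MRU): [rat yak lime cat owl]
  34. access fox: MISS, evict rat. Cache (LRU->MRU): [yak lime cat owl fox]
  35. access lime: HIT. Cache (LRU->MRU): [yak cat owl fox lime]
  36. access lime: HIT. Cache (LRU->MRU): [yak cat owl fox lime]
  37. access mango: MISS, evict yak. Cache (LRU->MRU): [cat owl fox lime mango]
  38. access mango: HIT. Cache (LRU->MRU): [cat owl fox lime mango]
Total: 26 hits, 12 misses, 7 evictions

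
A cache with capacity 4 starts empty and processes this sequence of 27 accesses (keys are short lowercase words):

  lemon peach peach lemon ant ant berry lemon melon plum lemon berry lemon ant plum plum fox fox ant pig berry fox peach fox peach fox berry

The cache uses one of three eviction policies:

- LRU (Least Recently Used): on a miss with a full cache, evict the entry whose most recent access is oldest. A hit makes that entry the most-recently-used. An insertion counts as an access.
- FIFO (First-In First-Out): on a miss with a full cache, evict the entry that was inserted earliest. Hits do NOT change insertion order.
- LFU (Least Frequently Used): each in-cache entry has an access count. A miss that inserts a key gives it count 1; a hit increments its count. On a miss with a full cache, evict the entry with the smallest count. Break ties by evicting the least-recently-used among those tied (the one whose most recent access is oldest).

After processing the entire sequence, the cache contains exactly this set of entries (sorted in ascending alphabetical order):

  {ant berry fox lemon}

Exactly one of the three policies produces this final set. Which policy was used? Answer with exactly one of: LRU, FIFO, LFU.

Simulating under each policy and comparing final sets:
  LRU: final set = {berry fox peach pig} -> differs
  FIFO: final set = {berry fox peach pig} -> differs
  LFU: final set = {ant berry fox lemon} -> MATCHES target
Only LFU produces the target set.

Answer: LFU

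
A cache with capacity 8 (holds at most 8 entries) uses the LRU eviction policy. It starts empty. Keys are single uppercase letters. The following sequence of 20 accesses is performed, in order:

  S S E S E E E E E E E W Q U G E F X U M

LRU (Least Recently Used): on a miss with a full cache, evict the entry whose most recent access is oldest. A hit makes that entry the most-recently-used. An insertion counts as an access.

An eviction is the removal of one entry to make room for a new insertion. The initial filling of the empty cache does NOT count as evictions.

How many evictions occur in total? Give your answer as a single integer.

Answer: 1

Derivation:
LRU simulation (capacity=8):
  1. access S: MISS. Cache (LRU->MRU): [S]
  2. access S: HIT. Cache (LRU->MRU): [S]
  3. access E: MISS. Cache (LRU->MRU): [S E]
  4. access S: HIT. Cache (LRU->MRU): [E S]
  5. access E: HIT. Cache (LRU->MRU): [S E]
  6. access E: HIT. Cache (LRU->MRU): [S E]
  7. access E: HIT. Cache (LRU->MRU): [S E]
  8. access E: HIT. Cache (LRU->MRU): [S E]
  9. access E: HIT. Cache (LRU->MRU): [S E]
  10. access E: HIT. Cache (LRU->MRU): [S E]
  11. access E: HIT. Cache (LRU->MRU): [S E]
  12. access W: MISS. Cache (LRU->MRU): [S E W]
  13. access Q: MISS. Cache (LRU->MRU): [S E W Q]
  14. access U: MISS. Cache (LRU->MRU): [S E W Q U]
  15. access G: MISS. Cache (LRU->MRU): [S E W Q U G]
  16. access E: HIT. Cache (LRU->MRU): [S W Q U G E]
  17. access F: MISS. Cache (LRU->MRU): [S W Q U G E F]
  18. access X: MISS. Cache (LRU->MRU): [S W Q U G E F X]
  19. access U: HIT. Cache (LRU->MRU): [S W Q G E F X U]
  20. access M: MISS, evict S. Cache (LRU->MRU): [W Q G E F X U M]
Total: 11 hits, 9 misses, 1 evictions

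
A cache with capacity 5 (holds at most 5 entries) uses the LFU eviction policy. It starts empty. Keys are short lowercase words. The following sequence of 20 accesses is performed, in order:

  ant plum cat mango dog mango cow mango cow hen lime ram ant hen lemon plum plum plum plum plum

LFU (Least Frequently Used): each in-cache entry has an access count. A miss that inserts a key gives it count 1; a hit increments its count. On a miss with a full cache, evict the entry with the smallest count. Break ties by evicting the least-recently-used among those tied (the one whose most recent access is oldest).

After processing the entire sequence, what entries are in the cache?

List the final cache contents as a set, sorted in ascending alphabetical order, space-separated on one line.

Answer: cow hen lemon mango plum

Derivation:
LFU simulation (capacity=5):
  1. access ant: MISS. Cache: [ant(c=1)]
  2. access plum: MISS. Cache: [ant(c=1) plum(c=1)]
  3. access cat: MISS. Cache: [ant(c=1) plum(c=1) cat(c=1)]
  4. access mango: MISS. Cache: [ant(c=1) plum(c=1) cat(c=1) mango(c=1)]
  5. access dog: MISS. Cache: [ant(c=1) plum(c=1) cat(c=1) mango(c=1) dog(c=1)]
  6. access mango: HIT, count now 2. Cache: [ant(c=1) plum(c=1) cat(c=1) dog(c=1) mango(c=2)]
  7. access cow: MISS, evict ant(c=1). Cache: [plum(c=1) cat(c=1) dog(c=1) cow(c=1) mango(c=2)]
  8. access mango: HIT, count now 3. Cache: [plum(c=1) cat(c=1) dog(c=1) cow(c=1) mango(c=3)]
  9. access cow: HIT, count now 2. Cache: [plum(c=1) cat(c=1) dog(c=1) cow(c=2) mango(c=3)]
  10. access hen: MISS, evict plum(c=1). Cache: [cat(c=1) dog(c=1) hen(c=1) cow(c=2) mango(c=3)]
  11. access lime: MISS, evict cat(c=1). Cache: [dog(c=1) hen(c=1) lime(c=1) cow(c=2) mango(c=3)]
  12. access ram: MISS, evict dog(c=1). Cache: [hen(c=1) lime(c=1) ram(c=1) cow(c=2) mango(c=3)]
  13. access ant: MISS, evict hen(c=1). Cache: [lime(c=1) ram(c=1) ant(c=1) cow(c=2) mango(c=3)]
  14. access hen: MISS, evict lime(c=1). Cache: [ram(c=1) ant(c=1) hen(c=1) cow(c=2) mango(c=3)]
  15. access lemon: MISS, evict ram(c=1). Cache: [ant(c=1) hen(c=1) lemon(c=1) cow(c=2) mango(c=3)]
  16. access plum: MISS, evict ant(c=1). Cache: [hen(c=1) lemon(c=1) plum(c=1) cow(c=2) mango(c=3)]
  17. access plum: HIT, count now 2. Cache: [hen(c=1) lemon(c=1) cow(c=2) plum(c=2) mango(c=3)]
  18. access plum: HIT, count now 3. Cache: [hen(c=1) lemon(c=1) cow(c=2) mango(c=3) plum(c=3)]
  19. access plum: HIT, count now 4. Cache: [hen(c=1) lemon(c=1) cow(c=2) mango(c=3) plum(c=4)]
  20. access plum: HIT, count now 5. Cache: [hen(c=1) lemon(c=1) cow(c=2) mango(c=3) plum(c=5)]
Total: 7 hits, 13 misses, 8 evictions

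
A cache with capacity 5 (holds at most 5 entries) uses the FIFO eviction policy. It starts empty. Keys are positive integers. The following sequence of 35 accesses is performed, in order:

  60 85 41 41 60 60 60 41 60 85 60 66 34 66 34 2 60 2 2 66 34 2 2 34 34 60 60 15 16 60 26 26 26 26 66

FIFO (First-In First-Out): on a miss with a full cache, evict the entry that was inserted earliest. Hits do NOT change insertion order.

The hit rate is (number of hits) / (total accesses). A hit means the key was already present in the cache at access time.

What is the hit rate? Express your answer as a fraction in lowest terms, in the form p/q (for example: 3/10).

FIFO simulation (capacity=5):
  1. access 60: MISS. Cache (old->new): [60]
  2. access 85: MISS. Cache (old->new): [60 85]
  3. access 41: MISS. Cache (old->new): [60 85 41]
  4. access 41: HIT. Cache (old->new): [60 85 41]
  5. access 60: HIT. Cache (old->new): [60 85 41]
  6. access 60: HIT. Cache (old->new): [60 85 41]
  7. access 60: HIT. Cache (old->new): [60 85 41]
  8. access 41: HIT. Cache (old->new): [60 85 41]
  9. access 60: HIT. Cache (old->new): [60 85 41]
  10. access 85: HIT. Cache (old->new): [60 85 41]
  11. access 60: HIT. Cache (old->new): [60 85 41]
  12. access 66: MISS. Cache (old->new): [60 85 41 66]
  13. access 34: MISS. Cache (old->new): [60 85 41 66 34]
  14. access 66: HIT. Cache (old->new): [60 85 41 66 34]
  15. access 34: HIT. Cache (old->new): [60 85 41 66 34]
  16. access 2: MISS, evict 60. Cache (old->new): [85 41 66 34 2]
  17. access 60: MISS, evict 85. Cache (old->new): [41 66 34 2 60]
  18. access 2: HIT. Cache (old->new): [41 66 34 2 60]
  19. access 2: HIT. Cache (old->new): [41 66 34 2 60]
  20. access 66: HIT. Cache (old->new): [41 66 34 2 60]
  21. access 34: HIT. Cache (old->new): [41 66 34 2 60]
  22. access 2: HIT. Cache (old->new): [41 66 34 2 60]
  23. access 2: HIT. Cache (old->new): [41 66 34 2 60]
  24. access 34: HIT. Cache (old->new): [41 66 34 2 60]
  25. access 34: HIT. Cache (old->new): [41 66 34 2 60]
  26. access 60: HIT. Cache (old->new): [41 66 34 2 60]
  27. access 60: HIT. Cache (old->new): [41 66 34 2 60]
  28. access 15: MISS, evict 41. Cache (old->new): [66 34 2 60 15]
  29. access 16: MISS, evict 66. Cache (old->new): [34 2 60 15 16]
  30. access 60: HIT. Cache (old->new): [34 2 60 15 16]
  31. access 26: MISS, evict 34. Cache (old->new): [2 60 15 16 26]
  32. access 26: HIT. Cache (old->new): [2 60 15 16 26]
  33. access 26: HIT. Cache (old->new): [2 60 15 16 26]
  34. access 26: HIT. Cache (old->new): [2 60 15 16 26]
  35. access 66: MISS, evict 2. Cache (old->new): [60 15 16 26 66]
Total: 24 hits, 11 misses, 6 evictions

Hit rate = 24/35

Answer: 24/35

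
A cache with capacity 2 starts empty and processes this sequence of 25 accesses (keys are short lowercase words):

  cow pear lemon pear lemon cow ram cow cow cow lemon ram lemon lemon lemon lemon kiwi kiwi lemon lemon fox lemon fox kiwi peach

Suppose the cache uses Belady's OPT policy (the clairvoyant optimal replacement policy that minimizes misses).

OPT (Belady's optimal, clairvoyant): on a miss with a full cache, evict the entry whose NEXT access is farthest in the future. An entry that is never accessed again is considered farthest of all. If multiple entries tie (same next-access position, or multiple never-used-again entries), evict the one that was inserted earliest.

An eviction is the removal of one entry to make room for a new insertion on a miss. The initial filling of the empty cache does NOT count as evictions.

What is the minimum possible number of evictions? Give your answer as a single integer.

Answer: 8

Derivation:
OPT (Belady) simulation (capacity=2):
  1. access cow: MISS. Cache: [cow]
  2. access pear: MISS. Cache: [cow pear]
  3. access lemon: MISS, evict cow (next use: step 6). Cache: [pear lemon]
  4. access pear: HIT. Next use of pear: never. Cache: [pear lemon]
  5. access lemon: HIT. Next use of lemon: step 11. Cache: [pear lemon]
  6. access cow: MISS, evict pear (next use: never). Cache: [lemon cow]
  7. access ram: MISS, evict lemon (next use: step 11). Cache: [cow ram]
  8. access cow: HIT. Next use of cow: step 9. Cache: [cow ram]
  9. access cow: HIT. Next use of cow: step 10. Cache: [cow ram]
  10. access cow: HIT. Next use of cow: never. Cache: [cow ram]
  11. access lemon: MISS, evict cow (next use: never). Cache: [ram lemon]
  12. access ram: HIT. Next use of ram: never. Cache: [ram lemon]
  13. access lemon: HIT. Next use of lemon: step 14. Cache: [ram lemon]
  14. access lemon: HIT. Next use of lemon: step 15. Cache: [ram lemon]
  15. access lemon: HIT. Next use of lemon: step 16. Cache: [ram lemon]
  16. access lemon: HIT. Next use of lemon: step 19. Cache: [ram lemon]
  17. access kiwi: MISS, evict ram (next use: never). Cache: [lemon kiwi]
  18. access kiwi: HIT. Next use of kiwi: step 24. Cache: [lemon kiwi]
  19. access lemon: HIT. Next use of lemon: step 20. Cache: [lemon kiwi]
  20. access lemon: HIT. Next use of lemon: step 22. Cache: [lemon kiwi]
  21. access fox: MISS, evict kiwi (next use: step 24). Cache: [lemon fox]
  22. access lemon: HIT. Next use of lemon: never. Cache: [lemon fox]
  23. access fox: HIT. Next use of fox: never. Cache: [lemon fox]
  24. access kiwi: MISS, evict lemon (next use: never). Cache: [fox kiwi]
  25. access peach: MISS, evict fox (next use: never). Cache: [kiwi peach]
Total: 15 hits, 10 misses, 8 evictions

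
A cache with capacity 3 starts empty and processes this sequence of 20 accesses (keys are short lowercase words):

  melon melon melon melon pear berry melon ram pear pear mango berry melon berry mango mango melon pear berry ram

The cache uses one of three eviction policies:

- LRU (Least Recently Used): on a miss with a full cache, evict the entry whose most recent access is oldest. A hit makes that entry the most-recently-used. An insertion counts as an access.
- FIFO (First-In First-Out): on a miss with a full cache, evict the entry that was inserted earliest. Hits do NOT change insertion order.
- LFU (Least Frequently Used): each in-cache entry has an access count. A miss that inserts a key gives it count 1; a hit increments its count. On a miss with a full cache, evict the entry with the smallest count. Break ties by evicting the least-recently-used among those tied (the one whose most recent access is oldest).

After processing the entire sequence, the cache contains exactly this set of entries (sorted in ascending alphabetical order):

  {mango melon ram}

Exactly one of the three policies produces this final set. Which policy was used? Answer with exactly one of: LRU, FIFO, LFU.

Answer: LFU

Derivation:
Simulating under each policy and comparing final sets:
  LRU: final set = {berry pear ram} -> differs
  FIFO: final set = {berry pear ram} -> differs
  LFU: final set = {mango melon ram} -> MATCHES target
Only LFU produces the target set.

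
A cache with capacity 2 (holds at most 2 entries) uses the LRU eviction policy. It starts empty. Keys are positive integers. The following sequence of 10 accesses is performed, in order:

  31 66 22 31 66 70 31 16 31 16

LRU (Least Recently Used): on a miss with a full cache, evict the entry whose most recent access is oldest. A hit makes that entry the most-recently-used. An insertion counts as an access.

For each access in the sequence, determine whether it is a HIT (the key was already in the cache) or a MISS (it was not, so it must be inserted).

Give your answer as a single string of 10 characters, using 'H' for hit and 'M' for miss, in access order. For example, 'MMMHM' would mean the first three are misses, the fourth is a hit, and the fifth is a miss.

LRU simulation (capacity=2):
  1. access 31: MISS. Cache (LRU->MRU): [31]
  2. access 66: MISS. Cache (LRU->MRU): [31 66]
  3. access 22: MISS, evict 31. Cache (LRU->MRU): [66 22]
  4. access 31: MISS, evict 66. Cache (LRU->MRU): [22 31]
  5. access 66: MISS, evict 22. Cache (LRU->MRU): [31 66]
  6. access 70: MISS, evict 31. Cache (LRU->MRU): [66 70]
  7. access 31: MISS, evict 66. Cache (LRU->MRU): [70 31]
  8. access 16: MISS, evict 70. Cache (LRU->MRU): [31 16]
  9. access 31: HIT. Cache (LRU->MRU): [16 31]
  10. access 16: HIT. Cache (LRU->MRU): [31 16]
Total: 2 hits, 8 misses, 6 evictions

Answer: MMMMMMMMHH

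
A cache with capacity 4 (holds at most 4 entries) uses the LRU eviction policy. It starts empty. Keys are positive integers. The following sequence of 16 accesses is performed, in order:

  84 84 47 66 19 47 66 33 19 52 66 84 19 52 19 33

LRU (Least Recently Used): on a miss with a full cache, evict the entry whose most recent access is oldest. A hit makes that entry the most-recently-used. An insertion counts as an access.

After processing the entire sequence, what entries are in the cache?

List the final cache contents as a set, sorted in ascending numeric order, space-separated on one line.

LRU simulation (capacity=4):
  1. access 84: MISS. Cache (LRU->MRU): [84]
  2. access 84: HIT. Cache (LRU->MRU): [84]
  3. access 47: MISS. Cache (LRU->MRU): [84 47]
  4. access 66: MISS. Cache (LRU->MRU): [84 47 66]
  5. access 19: MISS. Cache (LRU->MRU): [84 47 66 19]
  6. access 47: HIT. Cache (LRU->MRU): [84 66 19 47]
  7. access 66: HIT. Cache (LRU->MRU): [84 19 47 66]
  8. access 33: MISS, evict 84. Cache (LRU->MRU): [19 47 66 33]
  9. access 19: HIT. Cache (LRU->MRU): [47 66 33 19]
  10. access 52: MISS, evict 47. Cache (LRU->MRU): [66 33 19 52]
  11. access 66: HIT. Cache (LRU->MRU): [33 19 52 66]
  12. access 84: MISS, evict 33. Cache (LRU->MRU): [19 52 66 84]
  13. access 19: HIT. Cache (LRU->MRU): [52 66 84 19]
  14. access 52: HIT. Cache (LRU->MRU): [66 84 19 52]
  15. access 19: HIT. Cache (LRU->MRU): [66 84 52 19]
  16. access 33: MISS, evict 66. Cache (LRU->MRU): [84 52 19 33]
Total: 8 hits, 8 misses, 4 evictions

Answer: 19 33 52 84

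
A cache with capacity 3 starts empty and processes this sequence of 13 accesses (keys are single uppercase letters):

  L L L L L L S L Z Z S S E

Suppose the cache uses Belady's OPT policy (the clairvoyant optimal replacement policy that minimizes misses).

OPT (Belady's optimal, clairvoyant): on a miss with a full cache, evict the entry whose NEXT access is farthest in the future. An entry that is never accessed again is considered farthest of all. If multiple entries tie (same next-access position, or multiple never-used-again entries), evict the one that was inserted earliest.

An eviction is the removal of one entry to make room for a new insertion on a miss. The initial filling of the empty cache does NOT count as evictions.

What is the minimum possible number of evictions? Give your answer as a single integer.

Answer: 1

Derivation:
OPT (Belady) simulation (capacity=3):
  1. access L: MISS. Cache: [L]
  2. access L: HIT. Next use of L: step 3. Cache: [L]
  3. access L: HIT. Next use of L: step 4. Cache: [L]
  4. access L: HIT. Next use of L: step 5. Cache: [L]
  5. access L: HIT. Next use of L: step 6. Cache: [L]
  6. access L: HIT. Next use of L: step 8. Cache: [L]
  7. access S: MISS. Cache: [L S]
  8. access L: HIT. Next use of L: never. Cache: [L S]
  9. access Z: MISS. Cache: [L S Z]
  10. access Z: HIT. Next use of Z: never. Cache: [L S Z]
  11. access S: HIT. Next use of S: step 12. Cache: [L S Z]
  12. access S: HIT. Next use of S: never. Cache: [L S Z]
  13. access E: MISS, evict L (next use: never). Cache: [S Z E]
Total: 9 hits, 4 misses, 1 evictions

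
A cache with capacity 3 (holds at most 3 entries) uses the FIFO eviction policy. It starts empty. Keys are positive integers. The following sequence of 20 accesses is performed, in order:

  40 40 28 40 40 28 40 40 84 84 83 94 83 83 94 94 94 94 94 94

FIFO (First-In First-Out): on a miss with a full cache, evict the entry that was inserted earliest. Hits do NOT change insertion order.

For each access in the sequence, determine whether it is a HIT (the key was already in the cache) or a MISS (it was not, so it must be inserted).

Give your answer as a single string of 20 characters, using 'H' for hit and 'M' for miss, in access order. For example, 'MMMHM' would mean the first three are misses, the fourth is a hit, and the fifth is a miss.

FIFO simulation (capacity=3):
  1. access 40: MISS. Cache (old->new): [40]
  2. access 40: HIT. Cache (old->new): [40]
  3. access 28: MISS. Cache (old->new): [40 28]
  4. access 40: HIT. Cache (old->new): [40 28]
  5. access 40: HIT. Cache (old->new): [40 28]
  6. access 28: HIT. Cache (old->new): [40 28]
  7. access 40: HIT. Cache (old->new): [40 28]
  8. access 40: HIT. Cache (old->new): [40 28]
  9. access 84: MISS. Cache (old->new): [40 28 84]
  10. access 84: HIT. Cache (old->new): [40 28 84]
  11. access 83: MISS, evict 40. Cache (old->new): [28 84 83]
  12. access 94: MISS, evict 28. Cache (old->new): [84 83 94]
  13. access 83: HIT. Cache (old->new): [84 83 94]
  14. access 83: HIT. Cache (old->new): [84 83 94]
  15. access 94: HIT. Cache (old->new): [84 83 94]
  16. access 94: HIT. Cache (old->new): [84 83 94]
  17. access 94: HIT. Cache (old->new): [84 83 94]
  18. access 94: HIT. Cache (old->new): [84 83 94]
  19. access 94: HIT. Cache (old->new): [84 83 94]
  20. access 94: HIT. Cache (old->new): [84 83 94]
Total: 15 hits, 5 misses, 2 evictions

Answer: MHMHHHHHMHMMHHHHHHHH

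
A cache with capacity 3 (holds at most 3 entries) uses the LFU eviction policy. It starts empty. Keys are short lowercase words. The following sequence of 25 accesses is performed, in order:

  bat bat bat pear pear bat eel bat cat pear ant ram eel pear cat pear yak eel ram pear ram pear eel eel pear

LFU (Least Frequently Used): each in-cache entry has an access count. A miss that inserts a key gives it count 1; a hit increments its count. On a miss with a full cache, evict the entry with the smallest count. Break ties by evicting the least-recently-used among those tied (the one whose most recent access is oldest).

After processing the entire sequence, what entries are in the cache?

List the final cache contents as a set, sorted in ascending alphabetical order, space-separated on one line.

LFU simulation (capacity=3):
  1. access bat: MISS. Cache: [bat(c=1)]
  2. access bat: HIT, count now 2. Cache: [bat(c=2)]
  3. access bat: HIT, count now 3. Cache: [bat(c=3)]
  4. access pear: MISS. Cache: [pear(c=1) bat(c=3)]
  5. access pear: HIT, count now 2. Cache: [pear(c=2) bat(c=3)]
  6. access bat: HIT, count now 4. Cache: [pear(c=2) bat(c=4)]
  7. access eel: MISS. Cache: [eel(c=1) pear(c=2) bat(c=4)]
  8. access bat: HIT, count now 5. Cache: [eel(c=1) pear(c=2) bat(c=5)]
  9. access cat: MISS, evict eel(c=1). Cache: [cat(c=1) pear(c=2) bat(c=5)]
  10. access pear: HIT, count now 3. Cache: [cat(c=1) pear(c=3) bat(c=5)]
  11. access ant: MISS, evict cat(c=1). Cache: [ant(c=1) pear(c=3) bat(c=5)]
  12. access ram: MISS, evict ant(c=1). Cache: [ram(c=1) pear(c=3) bat(c=5)]
  13. access eel: MISS, evict ram(c=1). Cache: [eel(c=1) pear(c=3) bat(c=5)]
  14. access pear: HIT, count now 4. Cache: [eel(c=1) pear(c=4) bat(c=5)]
  15. access cat: MISS, evict eel(c=1). Cache: [cat(c=1) pear(c=4) bat(c=5)]
  16. access pear: HIT, count now 5. Cache: [cat(c=1) bat(c=5) pear(c=5)]
  17. access yak: MISS, evict cat(c=1). Cache: [yak(c=1) bat(c=5) pear(c=5)]
  18. access eel: MISS, evict yak(c=1). Cache: [eel(c=1) bat(c=5) pear(c=5)]
  19. access ram: MISS, evict eel(c=1). Cache: [ram(c=1) bat(c=5) pear(c=5)]
  20. access pear: HIT, count now 6. Cache: [ram(c=1) bat(c=5) pear(c=6)]
  21. access ram: HIT, count now 2. Cache: [ram(c=2) bat(c=5) pear(c=6)]
  22. access pear: HIT, count now 7. Cache: [ram(c=2) bat(c=5) pear(c=7)]
  23. access eel: MISS, evict ram(c=2). Cache: [eel(c=1) bat(c=5) pear(c=7)]
  24. access eel: HIT, count now 2. Cache: [eel(c=2) bat(c=5) pear(c=7)]
  25. access pear: HIT, count now 8. Cache: [eel(c=2) bat(c=5) pear(c=8)]
Total: 13 hits, 12 misses, 9 evictions

Answer: bat eel pear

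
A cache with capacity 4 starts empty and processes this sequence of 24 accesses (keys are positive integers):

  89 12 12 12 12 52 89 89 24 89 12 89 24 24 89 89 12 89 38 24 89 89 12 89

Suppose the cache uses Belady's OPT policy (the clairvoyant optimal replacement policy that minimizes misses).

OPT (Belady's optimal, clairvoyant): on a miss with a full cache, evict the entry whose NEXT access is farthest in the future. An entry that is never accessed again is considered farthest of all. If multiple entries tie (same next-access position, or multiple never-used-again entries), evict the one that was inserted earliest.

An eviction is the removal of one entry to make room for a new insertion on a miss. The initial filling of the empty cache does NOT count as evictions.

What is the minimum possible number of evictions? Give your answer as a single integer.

OPT (Belady) simulation (capacity=4):
  1. access 89: MISS. Cache: [89]
  2. access 12: MISS. Cache: [89 12]
  3. access 12: HIT. Next use of 12: step 4. Cache: [89 12]
  4. access 12: HIT. Next use of 12: step 5. Cache: [89 12]
  5. access 12: HIT. Next use of 12: step 11. Cache: [89 12]
  6. access 52: MISS. Cache: [89 12 52]
  7. access 89: HIT. Next use of 89: step 8. Cache: [89 12 52]
  8. access 89: HIT. Next use of 89: step 10. Cache: [89 12 52]
  9. access 24: MISS. Cache: [89 12 52 24]
  10. access 89: HIT. Next use of 89: step 12. Cache: [89 12 52 24]
  11. access 12: HIT. Next use of 12: step 17. Cache: [89 12 52 24]
  12. access 89: HIT. Next use of 89: step 15. Cache: [89 12 52 24]
  13. access 24: HIT. Next use of 24: step 14. Cache: [89 12 52 24]
  14. access 24: HIT. Next use of 24: step 20. Cache: [89 12 52 24]
  15. access 89: HIT. Next use of 89: step 16. Cache: [89 12 52 24]
  16. access 89: HIT. Next use of 89: step 18. Cache: [89 12 52 24]
  17. access 12: HIT. Next use of 12: step 23. Cache: [89 12 52 24]
  18. access 89: HIT. Next use of 89: step 21. Cache: [89 12 52 24]
  19. access 38: MISS, evict 52 (next use: never). Cache: [89 12 24 38]
  20. access 24: HIT. Next use of 24: never. Cache: [89 12 24 38]
  21. access 89: HIT. Next use of 89: step 22. Cache: [89 12 24 38]
  22. access 89: HIT. Next use of 89: step 24. Cache: [89 12 24 38]
  23. access 12: HIT. Next use of 12: never. Cache: [89 12 24 38]
  24. access 89: HIT. Next use of 89: never. Cache: [89 12 24 38]
Total: 19 hits, 5 misses, 1 evictions

Answer: 1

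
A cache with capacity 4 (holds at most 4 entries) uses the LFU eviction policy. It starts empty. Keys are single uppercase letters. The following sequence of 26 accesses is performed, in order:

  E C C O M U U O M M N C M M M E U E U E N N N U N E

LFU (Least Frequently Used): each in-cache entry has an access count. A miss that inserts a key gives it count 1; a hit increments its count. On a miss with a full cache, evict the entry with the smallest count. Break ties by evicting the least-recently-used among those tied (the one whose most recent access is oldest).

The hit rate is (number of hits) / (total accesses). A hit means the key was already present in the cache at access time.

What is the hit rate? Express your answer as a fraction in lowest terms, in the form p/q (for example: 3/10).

LFU simulation (capacity=4):
  1. access E: MISS. Cache: [E(c=1)]
  2. access C: MISS. Cache: [E(c=1) C(c=1)]
  3. access C: HIT, count now 2. Cache: [E(c=1) C(c=2)]
  4. access O: MISS. Cache: [E(c=1) O(c=1) C(c=2)]
  5. access M: MISS. Cache: [E(c=1) O(c=1) M(c=1) C(c=2)]
  6. access U: MISS, evict E(c=1). Cache: [O(c=1) M(c=1) U(c=1) C(c=2)]
  7. access U: HIT, count now 2. Cache: [O(c=1) M(c=1) C(c=2) U(c=2)]
  8. access O: HIT, count now 2. Cache: [M(c=1) C(c=2) U(c=2) O(c=2)]
  9. access M: HIT, count now 2. Cache: [C(c=2) U(c=2) O(c=2) M(c=2)]
  10. access M: HIT, count now 3. Cache: [C(c=2) U(c=2) O(c=2) M(c=3)]
  11. access N: MISS, evict C(c=2). Cache: [N(c=1) U(c=2) O(c=2) M(c=3)]
  12. access C: MISS, evict N(c=1). Cache: [C(c=1) U(c=2) O(c=2) M(c=3)]
  13. access M: HIT, count now 4. Cache: [C(c=1) U(c=2) O(c=2) M(c=4)]
  14. access M: HIT, count now 5. Cache: [C(c=1) U(c=2) O(c=2) M(c=5)]
  15. access M: HIT, count now 6. Cache: [C(c=1) U(c=2) O(c=2) M(c=6)]
  16. access E: MISS, evict C(c=1). Cache: [E(c=1) U(c=2) O(c=2) M(c=6)]
  17. access U: HIT, count now 3. Cache: [E(c=1) O(c=2) U(c=3) M(c=6)]
  18. access E: HIT, count now 2. Cache: [O(c=2) E(c=2) U(c=3) M(c=6)]
  19. access U: HIT, count now 4. Cache: [O(c=2) E(c=2) U(c=4) M(c=6)]
  20. access E: HIT, count now 3. Cache: [O(c=2) E(c=3) U(c=4) M(c=6)]
  21. access N: MISS, evict O(c=2). Cache: [N(c=1) E(c=3) U(c=4) M(c=6)]
  22. access N: HIT, count now 2. Cache: [N(c=2) E(c=3) U(c=4) M(c=6)]
  23. access N: HIT, count now 3. Cache: [E(c=3) N(c=3) U(c=4) M(c=6)]
  24. access U: HIT, count now 5. Cache: [E(c=3) N(c=3) U(c=5) M(c=6)]
  25. access N: HIT, count now 4. Cache: [E(c=3) N(c=4) U(c=5) M(c=6)]
  26. access E: HIT, count now 4. Cache: [N(c=4) E(c=4) U(c=5) M(c=6)]
Total: 17 hits, 9 misses, 5 evictions

Hit rate = 17/26

Answer: 17/26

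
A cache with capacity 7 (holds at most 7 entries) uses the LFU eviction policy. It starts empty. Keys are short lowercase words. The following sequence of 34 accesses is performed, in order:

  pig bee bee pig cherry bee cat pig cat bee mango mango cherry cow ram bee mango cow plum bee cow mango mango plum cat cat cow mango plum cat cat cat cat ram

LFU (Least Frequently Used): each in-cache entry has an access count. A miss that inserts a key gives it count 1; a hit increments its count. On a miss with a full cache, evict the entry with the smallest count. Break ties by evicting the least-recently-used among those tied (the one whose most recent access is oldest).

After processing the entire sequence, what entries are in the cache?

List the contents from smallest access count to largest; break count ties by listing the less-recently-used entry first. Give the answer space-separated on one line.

LFU simulation (capacity=7):
  1. access pig: MISS. Cache: [pig(c=1)]
  2. access bee: MISS. Cache: [pig(c=1) bee(c=1)]
  3. access bee: HIT, count now 2. Cache: [pig(c=1) bee(c=2)]
  4. access pig: HIT, count now 2. Cache: [bee(c=2) pig(c=2)]
  5. access cherry: MISS. Cache: [cherry(c=1) bee(c=2) pig(c=2)]
  6. access bee: HIT, count now 3. Cache: [cherry(c=1) pig(c=2) bee(c=3)]
  7. access cat: MISS. Cache: [cherry(c=1) cat(c=1) pig(c=2) bee(c=3)]
  8. access pig: HIT, count now 3. Cache: [cherry(c=1) cat(c=1) bee(c=3) pig(c=3)]
  9. access cat: HIT, count now 2. Cache: [cherry(c=1) cat(c=2) bee(c=3) pig(c=3)]
  10. access bee: HIT, count now 4. Cache: [cherry(c=1) cat(c=2) pig(c=3) bee(c=4)]
  11. access mango: MISS. Cache: [cherry(c=1) mango(c=1) cat(c=2) pig(c=3) bee(c=4)]
  12. access mango: HIT, count now 2. Cache: [cherry(c=1) cat(c=2) mango(c=2) pig(c=3) bee(c=4)]
  13. access cherry: HIT, count now 2. Cache: [cat(c=2) mango(c=2) cherry(c=2) pig(c=3) bee(c=4)]
  14. access cow: MISS. Cache: [cow(c=1) cat(c=2) mango(c=2) cherry(c=2) pig(c=3) bee(c=4)]
  15. access ram: MISS. Cache: [cow(c=1) ram(c=1) cat(c=2) mango(c=2) cherry(c=2) pig(c=3) bee(c=4)]
  16. access bee: HIT, count now 5. Cache: [cow(c=1) ram(c=1) cat(c=2) mango(c=2) cherry(c=2) pig(c=3) bee(c=5)]
  17. access mango: HIT, count now 3. Cache: [cow(c=1) ram(c=1) cat(c=2) cherry(c=2) pig(c=3) mango(c=3) bee(c=5)]
  18. access cow: HIT, count now 2. Cache: [ram(c=1) cat(c=2) cherry(c=2) cow(c=2) pig(c=3) mango(c=3) bee(c=5)]
  19. access plum: MISS, evict ram(c=1). Cache: [plum(c=1) cat(c=2) cherry(c=2) cow(c=2) pig(c=3) mango(c=3) bee(c=5)]
  20. access bee: HIT, count now 6. Cache: [plum(c=1) cat(c=2) cherry(c=2) cow(c=2) pig(c=3) mango(c=3) bee(c=6)]
  21. access cow: HIT, count now 3. Cache: [plum(c=1) cat(c=2) cherry(c=2) pig(c=3) mango(c=3) cow(c=3) bee(c=6)]
  22. access mango: HIT, count now 4. Cache: [plum(c=1) cat(c=2) cherry(c=2) pig(c=3) cow(c=3) mango(c=4) bee(c=6)]
  23. access mango: HIT, count now 5. Cache: [plum(c=1) cat(c=2) cherry(c=2) pig(c=3) cow(c=3) mango(c=5) bee(c=6)]
  24. access plum: HIT, count now 2. Cache: [cat(c=2) cherry(c=2) plum(c=2) pig(c=3) cow(c=3) mango(c=5) bee(c=6)]
  25. access cat: HIT, count now 3. Cache: [cherry(c=2) plum(c=2) pig(c=3) cow(c=3) cat(c=3) mango(c=5) bee(c=6)]
  26. access cat: HIT, count now 4. Cache: [cherry(c=2) plum(c=2) pig(c=3) cow(c=3) cat(c=4) mango(c=5) bee(c=6)]
  27. access cow: HIT, count now 4. Cache: [cherry(c=2) plum(c=2) pig(c=3) cat(c=4) cow(c=4) mango(c=5) bee(c=6)]
  28. access mango: HIT, count now 6. Cache: [cherry(c=2) plum(c=2) pig(c=3) cat(c=4) cow(c=4) bee(c=6) mango(c=6)]
  29. access plum: HIT, count now 3. Cache: [cherry(c=2) pig(c=3) plum(c=3) cat(c=4) cow(c=4) bee(c=6) mango(c=6)]
  30. access cat: HIT, count now 5. Cache: [cherry(c=2) pig(c=3) plum(c=3) cow(c=4) cat(c=5) bee(c=6) mango(c=6)]
  31. access cat: HIT, count now 6. Cache: [cherry(c=2) pig(c=3) plum(c=3) cow(c=4) bee(c=6) mango(c=6) cat(c=6)]
  32. access cat: HIT, count now 7. Cache: [cherry(c=2) pig(c=3) plum(c=3) cow(c=4) bee(c=6) mango(c=6) cat(c=7)]
  33. access cat: HIT, count now 8. Cache: [cherry(c=2) pig(c=3) plum(c=3) cow(c=4) bee(c=6) mango(c=6) cat(c=8)]
  34. access ram: MISS, evict cherry(c=2). Cache: [ram(c=1) pig(c=3) plum(c=3) cow(c=4) bee(c=6) mango(c=6) cat(c=8)]
Total: 25 hits, 9 misses, 2 evictions

Answer: ram pig plum cow bee mango cat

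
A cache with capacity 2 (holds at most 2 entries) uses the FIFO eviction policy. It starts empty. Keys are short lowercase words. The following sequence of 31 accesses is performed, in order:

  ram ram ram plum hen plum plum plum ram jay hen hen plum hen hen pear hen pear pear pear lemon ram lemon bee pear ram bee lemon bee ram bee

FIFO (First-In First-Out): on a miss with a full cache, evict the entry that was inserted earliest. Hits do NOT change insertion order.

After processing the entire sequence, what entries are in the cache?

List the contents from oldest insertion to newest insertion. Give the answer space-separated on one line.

Answer: ram bee

Derivation:
FIFO simulation (capacity=2):
  1. access ram: MISS. Cache (old->new): [ram]
  2. access ram: HIT. Cache (old->new): [ram]
  3. access ram: HIT. Cache (old->new): [ram]
  4. access plum: MISS. Cache (old->new): [ram plum]
  5. access hen: MISS, evict ram. Cache (old->new): [plum hen]
  6. access plum: HIT. Cache (old->new): [plum hen]
  7. access plum: HIT. Cache (old->new): [plum hen]
  8. access plum: HIT. Cache (old->new): [plum hen]
  9. access ram: MISS, evict plum. Cache (old->new): [hen ram]
  10. access jay: MISS, evict hen. Cache (old->new): [ram jay]
  11. access hen: MISS, evict ram. Cache (old->new): [jay hen]
  12. access hen: HIT. Cache (old->new): [jay hen]
  13. access plum: MISS, evict jay. Cache (old->new): [hen plum]
  14. access hen: HIT. Cache (old->new): [hen plum]
  15. access hen: HIT. Cache (old->new): [hen plum]
  16. access pear: MISS, evict hen. Cache (old->new): [plum pear]
  17. access hen: MISS, evict plum. Cache (old->new): [pear hen]
  18. access pear: HIT. Cache (old->new): [pear hen]
  19. access pear: HIT. Cache (old->new): [pear hen]
  20. access pear: HIT. Cache (old->new): [pear hen]
  21. access lemon: MISS, evict pear. Cache (old->new): [hen lemon]
  22. access ram: MISS, evict hen. Cache (old->new): [lemon ram]
  23. access lemon: HIT. Cache (old->new): [lemon ram]
  24. access bee: MISS, evict lemon. Cache (old->new): [ram bee]
  25. access pear: MISS, evict ram. Cache (old->new): [bee pear]
  26. access ram: MISS, evict bee. Cache (old->new): [pear ram]
  27. access bee: MISS, evict pear. Cache (old->new): [ram bee]
  28. access lemon: MISS, evict ram. Cache (old->new): [bee lemon]
  29. access bee: HIT. Cache (old->new): [bee lemon]
  30. access ram: MISS, evict bee. Cache (old->new): [lemon ram]
  31. access bee: MISS, evict lemon. Cache (old->new): [ram bee]
Total: 13 hits, 18 misses, 16 evictions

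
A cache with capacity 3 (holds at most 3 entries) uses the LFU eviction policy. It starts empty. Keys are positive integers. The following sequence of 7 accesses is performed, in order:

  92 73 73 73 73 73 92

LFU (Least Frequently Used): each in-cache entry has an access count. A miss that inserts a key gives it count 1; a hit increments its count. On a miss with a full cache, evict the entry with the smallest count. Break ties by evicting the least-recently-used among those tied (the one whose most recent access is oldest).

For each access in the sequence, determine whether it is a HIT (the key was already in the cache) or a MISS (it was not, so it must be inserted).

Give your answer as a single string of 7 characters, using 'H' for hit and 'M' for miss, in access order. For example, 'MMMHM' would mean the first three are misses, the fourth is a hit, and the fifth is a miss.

Answer: MMHHHHH

Derivation:
LFU simulation (capacity=3):
  1. access 92: MISS. Cache: [92(c=1)]
  2. access 73: MISS. Cache: [92(c=1) 73(c=1)]
  3. access 73: HIT, count now 2. Cache: [92(c=1) 73(c=2)]
  4. access 73: HIT, count now 3. Cache: [92(c=1) 73(c=3)]
  5. access 73: HIT, count now 4. Cache: [92(c=1) 73(c=4)]
  6. access 73: HIT, count now 5. Cache: [92(c=1) 73(c=5)]
  7. access 92: HIT, count now 2. Cache: [92(c=2) 73(c=5)]
Total: 5 hits, 2 misses, 0 evictions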